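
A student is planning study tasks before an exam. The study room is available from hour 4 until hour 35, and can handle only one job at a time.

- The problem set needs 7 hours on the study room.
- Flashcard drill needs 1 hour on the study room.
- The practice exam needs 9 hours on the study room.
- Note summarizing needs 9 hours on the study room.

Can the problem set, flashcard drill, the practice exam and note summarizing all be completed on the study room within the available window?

The study room window is 35 − 4 = 31 hours.
Running back to back, the jobs need 7 + 1 + 9 + 9 = 26 hours on the study room.
Since 26 ≤ 31, they fit within the window.

Yes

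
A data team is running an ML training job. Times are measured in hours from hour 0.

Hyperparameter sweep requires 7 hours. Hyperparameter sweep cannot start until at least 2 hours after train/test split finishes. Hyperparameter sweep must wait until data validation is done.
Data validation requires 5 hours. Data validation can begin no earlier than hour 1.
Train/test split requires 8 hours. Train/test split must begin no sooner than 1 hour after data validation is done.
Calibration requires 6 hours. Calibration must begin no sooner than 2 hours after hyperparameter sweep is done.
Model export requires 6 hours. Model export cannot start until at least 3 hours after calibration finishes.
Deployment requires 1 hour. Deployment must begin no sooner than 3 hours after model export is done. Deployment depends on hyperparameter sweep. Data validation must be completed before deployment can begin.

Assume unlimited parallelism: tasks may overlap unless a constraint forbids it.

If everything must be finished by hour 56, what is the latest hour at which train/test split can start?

To finish by hour 56, deployment (duration 1) must start no later than hour 55.
Model export has to be done before deployment (must start by hour 55, minus 3-hour gap → hour 52). That means finishing by hour 52, i.e. starting by 52 − 6 = hour 46.
Since model export (must start by hour 46, minus 3-hour gap → hour 43) depends on it, calibration must finish by hour 43. Backing off its 6-hour duration gives a latest start of hour 37.
For hyperparameter sweep: calibration (must start by hour 37, minus 2-hour gap → hour 35); deployment (must start by hour 55). The most restrictive is hour 35; with a 7-hour duration, hyperparameter sweep must start by hour 28.
Train/test split must finish before hyperparameter sweep (must start by hour 28, minus 2-hour gap → hour 26). With an 8-hour duration, train/test split must start by 26 − 8 = hour 18.

18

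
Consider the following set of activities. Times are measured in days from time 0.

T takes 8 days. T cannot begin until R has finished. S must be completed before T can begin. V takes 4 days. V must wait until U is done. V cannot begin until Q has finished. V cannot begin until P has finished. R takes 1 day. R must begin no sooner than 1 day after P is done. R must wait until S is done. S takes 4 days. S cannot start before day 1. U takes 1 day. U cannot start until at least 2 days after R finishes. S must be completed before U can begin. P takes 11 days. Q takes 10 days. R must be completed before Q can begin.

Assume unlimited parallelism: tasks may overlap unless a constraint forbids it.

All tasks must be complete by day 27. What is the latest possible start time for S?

8

V has no dependents, so it just needs to finish by day 27. Starting by 27 − 4 = day 23 achieves that.
Since V (must start by day 23) depends on it, Q must finish by day 23. Backing off its 10-day duration gives a latest start of day 13.
T has no dependents, so it just needs to finish by day 27. Starting by 27 − 8 = day 19 achieves that.
U must finish before V (must start by day 23). With a 1-day duration, U must start by 23 − 1 = day 22.
R feeds Q (must start by day 13); T (must start by day 19); U (must start by day 22, minus 2-day gap → day 20). Taking the minimum, R must finish by day 13 and start by 13 − 1 = day 12.
S feeds R (must start by day 12); T (must start by day 19); U (must start by day 22). Taking the minimum, S must finish by day 12 and start by 12 − 4 = day 8.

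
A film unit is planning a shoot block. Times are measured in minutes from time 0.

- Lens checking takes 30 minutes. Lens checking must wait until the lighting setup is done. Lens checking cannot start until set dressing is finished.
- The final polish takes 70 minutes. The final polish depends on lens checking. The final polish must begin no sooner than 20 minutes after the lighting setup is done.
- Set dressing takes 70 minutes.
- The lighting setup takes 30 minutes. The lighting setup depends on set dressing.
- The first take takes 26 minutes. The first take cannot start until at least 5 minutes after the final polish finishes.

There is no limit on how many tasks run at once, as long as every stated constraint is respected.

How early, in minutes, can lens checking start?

100

Nothing blocks set dressing, so it runs from minute 0 to minute 70.
After set dressing (finishes minute 70), the lighting setup can start at minute 70 and finishes at minute 100.
Lens checking waits on the lighting setup (finishes minute 100); set dressing (finishes minute 70). The latest of these is minute 100, which is the earliest lens checking can start.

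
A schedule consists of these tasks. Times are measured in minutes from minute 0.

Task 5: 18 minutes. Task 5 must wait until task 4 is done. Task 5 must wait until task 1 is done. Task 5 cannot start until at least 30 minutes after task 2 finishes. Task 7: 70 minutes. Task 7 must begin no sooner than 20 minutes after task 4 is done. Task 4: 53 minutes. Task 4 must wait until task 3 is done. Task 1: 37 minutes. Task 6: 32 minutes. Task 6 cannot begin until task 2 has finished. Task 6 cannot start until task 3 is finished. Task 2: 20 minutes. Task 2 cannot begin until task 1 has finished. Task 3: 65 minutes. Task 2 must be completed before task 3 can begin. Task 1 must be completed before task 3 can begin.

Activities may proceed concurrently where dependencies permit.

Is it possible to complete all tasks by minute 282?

Task 1 has no prerequisites, so it starts at minute 0 and finishes at minute 37.
Task 2 waits on task 1 (finishes minute 37), so it starts at minute 37 and finishes at 37 + 20 = minute 57.
Task 3 has to wait for task 2 (finishes minute 57); task 1 (finishes minute 37). The latest of these is minute 57, so task 3 runs minute 57 to 57 + 65 = minute 122.
For task 6: task 2 (finishes minute 57); task 3 (finishes minute 122). Taking the maximum gives a start of minute 122, and it finishes at 122 + 32 = minute 154.
Task 4 waits on task 3 (finishes minute 122), so it starts at minute 122 and finishes at 122 + 53 = minute 175.
Task 7 waits on task 4 (finishes minute 175, plus 20-minute gap → minute 195), so it starts at minute 195 and finishes at 195 + 70 = minute 265.
For task 5: task 4 (finishes minute 175); task 1 (finishes minute 37); task 2 (finishes minute 57, plus 30-minute gap → minute 87). Taking the maximum gives a start of minute 175, and it finishes at 175 + 18 = minute 193.
Every task is finished by minute 265, which is no later than the deadline of 282, so the schedule is feasible.

Yes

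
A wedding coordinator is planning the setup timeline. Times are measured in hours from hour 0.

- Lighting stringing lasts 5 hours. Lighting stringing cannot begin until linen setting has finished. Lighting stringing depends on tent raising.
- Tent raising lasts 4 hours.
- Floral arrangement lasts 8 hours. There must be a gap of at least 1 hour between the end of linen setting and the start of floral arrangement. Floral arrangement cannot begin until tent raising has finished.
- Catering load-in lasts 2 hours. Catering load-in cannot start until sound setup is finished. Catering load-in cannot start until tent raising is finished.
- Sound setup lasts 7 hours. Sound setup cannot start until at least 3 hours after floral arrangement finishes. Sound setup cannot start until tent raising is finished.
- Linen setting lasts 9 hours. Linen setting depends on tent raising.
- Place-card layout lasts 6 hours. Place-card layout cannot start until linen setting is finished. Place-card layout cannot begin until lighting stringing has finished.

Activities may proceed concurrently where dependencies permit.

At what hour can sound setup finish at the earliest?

32

Nothing blocks tent raising, so it runs from hour 0 to hour 4.
Linen setting cannot begin until tent raising (finishes hour 4). It runs from hour 4 to 4 + 9 = hour 13.
Floral arrangement has to wait for linen setting (finishes hour 13, plus 1-hour gap → hour 14); tent raising (finishes hour 4). The latest of these is hour 14, so floral arrangement runs hour 14 to 14 + 8 = hour 22.
Sound setup cannot start until floral arrangement (finishes hour 22, plus 3-hour gap → hour 25); tent raising (finishes hour 4). The controlling bound is hour 25, so sound setup finishes at 25 + 7 = hour 32.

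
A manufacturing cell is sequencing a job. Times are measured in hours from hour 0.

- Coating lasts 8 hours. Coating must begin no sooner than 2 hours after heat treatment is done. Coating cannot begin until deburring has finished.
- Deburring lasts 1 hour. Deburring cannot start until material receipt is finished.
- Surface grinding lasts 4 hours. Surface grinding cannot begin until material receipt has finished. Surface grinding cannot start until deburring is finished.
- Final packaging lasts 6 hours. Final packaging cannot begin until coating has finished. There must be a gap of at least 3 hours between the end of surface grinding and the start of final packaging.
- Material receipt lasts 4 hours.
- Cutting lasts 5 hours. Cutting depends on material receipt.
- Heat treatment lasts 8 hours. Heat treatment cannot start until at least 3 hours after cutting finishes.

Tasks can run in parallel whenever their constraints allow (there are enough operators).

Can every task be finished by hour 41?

Yes

Material receipt has no prerequisites, so it starts at hour 0 and finishes at hour 4.
After material receipt (finishes hour 4), deburring can start at hour 4 and finishes at hour 5.
Surface grinding cannot start until material receipt (finishes hour 4); deburring (finishes hour 5). The controlling bound is hour 5, so surface grinding finishes at 5 + 4 = hour 9.
Cutting cannot begin until material receipt (finishes hour 4). It runs from hour 4 to 4 + 5 = hour 9.
Heat treatment waits on cutting (finishes hour 9, plus 3-hour gap → hour 12), so it starts at hour 12 and finishes at 12 + 8 = hour 20.
Coating cannot start until heat treatment (finishes hour 20, plus 2-hour gap → hour 22); deburring (finishes hour 5). The controlling bound is hour 22, so coating finishes at 22 + 8 = hour 30.
Final packaging has to wait for coating (finishes hour 30); surface grinding (finishes hour 9, plus 3-hour gap → hour 12). The latest of these is hour 30, so final packaging runs hour 30 to 30 + 6 = hour 36.
Every task is finished by hour 36, which is no later than the deadline of 41, so the schedule is feasible.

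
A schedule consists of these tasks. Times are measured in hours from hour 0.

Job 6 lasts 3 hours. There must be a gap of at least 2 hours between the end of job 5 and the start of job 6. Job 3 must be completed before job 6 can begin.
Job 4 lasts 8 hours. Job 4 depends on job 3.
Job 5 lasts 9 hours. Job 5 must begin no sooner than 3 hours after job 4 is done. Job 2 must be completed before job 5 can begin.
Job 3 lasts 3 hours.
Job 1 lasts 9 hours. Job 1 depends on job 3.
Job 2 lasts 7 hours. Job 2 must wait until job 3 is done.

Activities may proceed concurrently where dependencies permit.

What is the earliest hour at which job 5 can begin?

14

Job 3 can start immediately at hour 0; it finishes at hour 3.
After job 3 (finishes hour 3), job 4 can start at hour 3 and finishes at hour 11.
Job 2 cannot begin until job 3 (finishes hour 3). It runs from hour 3 to 3 + 7 = hour 10.
Job 5 waits on job 4 (finishes hour 11, plus 3-hour gap → hour 14); job 2 (finishes hour 10). The latest of these is hour 14, which is the earliest job 5 can start.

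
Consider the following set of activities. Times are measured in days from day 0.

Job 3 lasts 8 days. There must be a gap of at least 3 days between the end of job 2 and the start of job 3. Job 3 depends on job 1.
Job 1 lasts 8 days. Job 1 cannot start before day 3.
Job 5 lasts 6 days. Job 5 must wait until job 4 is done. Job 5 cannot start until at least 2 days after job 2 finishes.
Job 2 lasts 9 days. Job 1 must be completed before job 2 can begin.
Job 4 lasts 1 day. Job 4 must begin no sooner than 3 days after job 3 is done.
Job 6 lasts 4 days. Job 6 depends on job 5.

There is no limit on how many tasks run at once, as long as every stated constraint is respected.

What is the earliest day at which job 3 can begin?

23

Job 1 cannot begin until its own release at day 3. It runs from day 3 to 3 + 8 = day 11.
After job 1 (finishes day 11), job 2 can start at day 11 and finishes at day 20.
Job 3 waits on job 2 (finishes day 20, plus 3-day gap → day 23); job 1 (finishes day 11). The latest of these is day 23, which is the earliest job 3 can start.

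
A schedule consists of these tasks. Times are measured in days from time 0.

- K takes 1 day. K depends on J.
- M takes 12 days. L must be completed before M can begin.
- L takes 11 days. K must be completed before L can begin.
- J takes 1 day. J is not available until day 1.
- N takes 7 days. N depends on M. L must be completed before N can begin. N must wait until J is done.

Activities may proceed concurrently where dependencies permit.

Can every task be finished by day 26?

J cannot begin until its own release at day 1. It runs from day 1 to 1 + 1 = day 2.
After J (finishes day 2), K can start at day 2 and finishes at day 3.
After K (finishes day 3), L can start at day 3 and finishes at day 14.
M waits on L (finishes day 14), so it starts at day 14 and finishes at 14 + 12 = day 26.
N cannot start until M (finishes day 26); L (finishes day 14); J (finishes day 2). The controlling bound is day 26, so N finishes at 26 + 7 = day 33.
The earliest everything can be done is day 33, which is after the deadline of 26, so it is not possible.

No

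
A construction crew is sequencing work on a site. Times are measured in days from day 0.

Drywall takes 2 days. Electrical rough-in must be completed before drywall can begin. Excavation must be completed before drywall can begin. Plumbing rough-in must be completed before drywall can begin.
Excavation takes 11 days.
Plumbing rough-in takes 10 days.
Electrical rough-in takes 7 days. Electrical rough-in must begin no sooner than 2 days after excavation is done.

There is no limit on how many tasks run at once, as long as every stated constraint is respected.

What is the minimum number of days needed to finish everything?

Plumbing rough-in can start immediately at day 0; it finishes at day 10.
Nothing blocks excavation, so it runs from day 0 to day 11.
Electrical rough-in cannot begin until excavation (finishes day 11, plus 2-day gap → day 13). It runs from day 13 to 13 + 7 = day 20.
Drywall cannot start until electrical rough-in (finishes day 20); excavation (finishes day 11); plumbing rough-in (finishes day 10). The controlling bound is day 20, so drywall finishes at 20 + 2 = day 22.
All tasks are finished once the last one completes. Finish times: Excavation at 11, Plumbing rough-in at 10, Electrical rough-in at 20, Drywall at 22. The latest is day 22.

22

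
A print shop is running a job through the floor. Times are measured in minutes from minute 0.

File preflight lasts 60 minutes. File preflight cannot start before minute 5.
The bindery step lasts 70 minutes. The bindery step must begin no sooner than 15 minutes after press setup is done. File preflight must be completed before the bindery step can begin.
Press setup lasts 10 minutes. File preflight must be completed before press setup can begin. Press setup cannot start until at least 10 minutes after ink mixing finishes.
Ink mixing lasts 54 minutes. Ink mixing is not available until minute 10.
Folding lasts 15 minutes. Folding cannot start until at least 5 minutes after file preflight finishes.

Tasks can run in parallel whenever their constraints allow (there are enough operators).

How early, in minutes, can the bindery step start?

99

After its own release at minute 10, ink mixing can start at minute 10 and finishes at minute 64.
After its own release at minute 5, file preflight can start at minute 5 and finishes at minute 65.
For press setup: file preflight (finishes minute 65); ink mixing (finishes minute 64, plus 10-minute gap → minute 74). Taking the maximum gives a start of minute 74, and it finishes at 74 + 10 = minute 84.
The bindery step waits on press setup (finishes minute 84, plus 15-minute gap → minute 99); file preflight (finishes minute 65). The latest of these is minute 99, which is the earliest the bindery step can start.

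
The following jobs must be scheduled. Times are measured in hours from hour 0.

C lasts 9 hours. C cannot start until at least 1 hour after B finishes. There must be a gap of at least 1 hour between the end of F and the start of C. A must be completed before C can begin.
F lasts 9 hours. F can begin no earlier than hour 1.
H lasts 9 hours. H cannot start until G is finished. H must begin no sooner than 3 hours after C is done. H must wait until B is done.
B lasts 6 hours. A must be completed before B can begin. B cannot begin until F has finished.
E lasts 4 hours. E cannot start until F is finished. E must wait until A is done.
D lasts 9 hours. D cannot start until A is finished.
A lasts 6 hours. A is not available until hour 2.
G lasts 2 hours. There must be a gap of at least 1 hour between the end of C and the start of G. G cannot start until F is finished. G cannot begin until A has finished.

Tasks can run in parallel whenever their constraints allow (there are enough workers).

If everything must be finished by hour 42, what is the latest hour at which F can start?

H has no dependents, so it just needs to finish by hour 42. Starting by 42 − 9 = hour 33 achieves that.
G feeds into H (must start by hour 33); so G must finish by hour 33 and therefore start by hour 31.
C must finish in time for G (must start by hour 31, minus 1-hour gap → hour 30); H (must start by hour 33, minus 3-hour gap → hour 30). The tightest is hour 30, so C must start by 30 − 9 = hour 21.
B must finish in time for C (must start by hour 21, minus 1-hour gap → hour 20); H (must start by hour 33). The tightest is hour 20, so B must start by 20 − 6 = hour 14.
Nothing follows E; the deadline of hour 42 is its only limit. It must start by 42 − 4 = hour 38.
F feeds B (must start by hour 14); C (must start by hour 21, minus 1-hour gap → hour 20); E (must start by hour 38); G (must start by hour 31). Taking the minimum, F must finish by hour 14 and start by 14 − 9 = hour 5.

5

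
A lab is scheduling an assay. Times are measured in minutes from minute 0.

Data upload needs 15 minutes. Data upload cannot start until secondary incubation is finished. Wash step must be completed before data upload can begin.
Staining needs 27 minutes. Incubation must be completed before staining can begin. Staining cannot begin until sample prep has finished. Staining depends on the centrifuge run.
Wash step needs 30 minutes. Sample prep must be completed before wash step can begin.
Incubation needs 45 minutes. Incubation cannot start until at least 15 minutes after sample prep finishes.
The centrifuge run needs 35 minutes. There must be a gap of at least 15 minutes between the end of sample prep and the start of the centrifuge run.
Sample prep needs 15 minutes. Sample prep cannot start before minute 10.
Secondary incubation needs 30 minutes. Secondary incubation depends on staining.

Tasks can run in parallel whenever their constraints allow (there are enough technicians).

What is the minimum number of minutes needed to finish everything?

After its own release at minute 10, sample prep can start at minute 10 and finishes at minute 25.
After sample prep (finishes minute 25), wash step can start at minute 25 and finishes at minute 55.
After sample prep (finishes minute 25, plus 15-minute gap → minute 40), the centrifuge run can start at minute 40 and finishes at minute 75.
After sample prep (finishes minute 25, plus 15-minute gap → minute 40), incubation can start at minute 40 and finishes at minute 85.
For staining: incubation (finishes minute 85); sample prep (finishes minute 25); the centrifuge run (finishes minute 75). Taking the maximum gives a start of minute 85, and it finishes at 85 + 27 = minute 112.
Secondary incubation cannot begin until staining (finishes minute 112). It runs from minute 112 to 112 + 30 = minute 142.
Data upload cannot start until secondary incubation (finishes minute 142); wash step (finishes minute 55). The controlling bound is minute 142, so data upload finishes at 142 + 15 = minute 157.
All tasks are finished once the last one completes. Finish times: Sample prep at 25, Incubation at 85, The centrifuge run at 75, Wash step at 55, Staining at 112, Secondary incubation at 142, Data upload at 157. The latest is minute 157.

157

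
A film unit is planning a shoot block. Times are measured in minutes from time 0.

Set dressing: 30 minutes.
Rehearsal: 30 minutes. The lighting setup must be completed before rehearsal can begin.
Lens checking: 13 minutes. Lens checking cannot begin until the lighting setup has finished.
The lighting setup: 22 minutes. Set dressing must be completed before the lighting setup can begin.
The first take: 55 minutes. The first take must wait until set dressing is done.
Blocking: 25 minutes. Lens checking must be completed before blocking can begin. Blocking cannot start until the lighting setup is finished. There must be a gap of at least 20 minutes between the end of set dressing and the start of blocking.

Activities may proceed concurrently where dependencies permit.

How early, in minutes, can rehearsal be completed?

82

Set dressing has no prerequisites, so it starts at minute 0 and finishes at minute 30.
The lighting setup cannot begin until set dressing (finishes minute 30). It runs from minute 30 to 30 + 22 = minute 52.
Rehearsal waits on the lighting setup (finishes minute 52), so it starts at minute 52 and finishes at 52 + 30 = minute 82.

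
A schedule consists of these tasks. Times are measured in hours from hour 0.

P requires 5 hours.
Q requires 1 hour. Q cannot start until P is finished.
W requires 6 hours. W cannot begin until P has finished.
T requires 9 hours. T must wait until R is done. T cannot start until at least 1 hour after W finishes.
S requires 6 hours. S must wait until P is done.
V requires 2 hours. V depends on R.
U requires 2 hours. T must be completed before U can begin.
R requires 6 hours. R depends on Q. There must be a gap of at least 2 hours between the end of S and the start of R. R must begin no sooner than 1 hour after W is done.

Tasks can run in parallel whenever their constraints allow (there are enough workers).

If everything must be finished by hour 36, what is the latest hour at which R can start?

U must finish by hour 36; it takes 2 hours, so it must start by 36 − 2 = hour 34.
T must finish before U (must start by hour 34). With a 9-hour duration, T must start by 34 − 9 = hour 25.
V must finish by hour 36; it takes 2 hours, so it must start by 36 − 2 = hour 34.
R has several dependents: T (must start by hour 25); V (must start by hour 34). The earliest of those limits is hour 25, so R must start by 25 − 6 = hour 19.

19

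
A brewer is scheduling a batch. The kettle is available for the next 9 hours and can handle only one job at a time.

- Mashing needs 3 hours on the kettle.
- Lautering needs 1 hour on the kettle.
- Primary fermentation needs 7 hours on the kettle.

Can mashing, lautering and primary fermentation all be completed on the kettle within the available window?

Running back to back, the jobs need 3 + 1 + 7 = 11 hours on the kettle.
Since 11 > 9, they cannot all fit.

No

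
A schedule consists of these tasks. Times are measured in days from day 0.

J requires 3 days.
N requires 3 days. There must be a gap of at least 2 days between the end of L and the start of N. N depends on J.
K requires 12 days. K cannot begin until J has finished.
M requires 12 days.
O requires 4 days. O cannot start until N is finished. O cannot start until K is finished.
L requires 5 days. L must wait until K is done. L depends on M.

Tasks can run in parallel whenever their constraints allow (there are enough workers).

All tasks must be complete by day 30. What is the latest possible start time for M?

4

To finish by day 30, O (duration 4) must start no later than day 26.
N feeds into O (must start by day 26); so N must finish by day 26 and therefore start by day 23.
L has to be done before N (must start by day 23, minus 2-day gap → day 21). That means finishing by day 21, i.e. starting by 21 − 5 = day 16.
M has to be done before L (must start by day 16). That means finishing by day 16, i.e. starting by 16 − 12 = day 4.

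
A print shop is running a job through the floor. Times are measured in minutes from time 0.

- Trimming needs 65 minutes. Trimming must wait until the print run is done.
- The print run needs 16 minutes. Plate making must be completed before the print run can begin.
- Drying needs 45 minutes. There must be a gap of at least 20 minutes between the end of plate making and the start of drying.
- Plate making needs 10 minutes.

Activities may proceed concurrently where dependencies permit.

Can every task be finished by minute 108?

Yes

Plate making has no prerequisites, so it starts at minute 0 and finishes at minute 10.
Drying cannot begin until plate making (finishes minute 10, plus 20-minute gap → minute 30). It runs from minute 30 to 30 + 45 = minute 75.
The print run waits on plate making (finishes minute 10), so it starts at minute 10 and finishes at 10 + 16 = minute 26.
After the print run (finishes minute 26), trimming can start at minute 26 and finishes at minute 91.
Every task is finished by minute 91, which is no later than the deadline of 108, so the schedule is feasible.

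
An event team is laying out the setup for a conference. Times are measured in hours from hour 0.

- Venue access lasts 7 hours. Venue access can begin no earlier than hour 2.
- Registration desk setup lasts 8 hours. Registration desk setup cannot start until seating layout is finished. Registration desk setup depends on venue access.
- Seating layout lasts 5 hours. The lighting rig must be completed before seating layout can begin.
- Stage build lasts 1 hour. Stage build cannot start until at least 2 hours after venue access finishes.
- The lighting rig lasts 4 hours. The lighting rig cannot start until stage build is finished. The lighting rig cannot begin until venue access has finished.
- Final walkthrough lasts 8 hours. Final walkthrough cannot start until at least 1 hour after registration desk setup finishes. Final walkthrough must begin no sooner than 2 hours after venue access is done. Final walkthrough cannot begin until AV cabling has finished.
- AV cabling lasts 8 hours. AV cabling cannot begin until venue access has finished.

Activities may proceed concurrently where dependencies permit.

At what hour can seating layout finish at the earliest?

After its own release at hour 2, venue access can start at hour 2 and finishes at hour 9.
Stage build cannot begin until venue access (finishes hour 9, plus 2-hour gap → hour 11). It runs from hour 11 to 11 + 1 = hour 12.
For the lighting rig: stage build (finishes hour 12); venue access (finishes hour 9). Taking the maximum gives a start of hour 12, and it finishes at 12 + 4 = hour 16.
Seating layout cannot begin until the lighting rig (finishes hour 16). It runs from hour 16 to 16 + 5 = hour 21.

21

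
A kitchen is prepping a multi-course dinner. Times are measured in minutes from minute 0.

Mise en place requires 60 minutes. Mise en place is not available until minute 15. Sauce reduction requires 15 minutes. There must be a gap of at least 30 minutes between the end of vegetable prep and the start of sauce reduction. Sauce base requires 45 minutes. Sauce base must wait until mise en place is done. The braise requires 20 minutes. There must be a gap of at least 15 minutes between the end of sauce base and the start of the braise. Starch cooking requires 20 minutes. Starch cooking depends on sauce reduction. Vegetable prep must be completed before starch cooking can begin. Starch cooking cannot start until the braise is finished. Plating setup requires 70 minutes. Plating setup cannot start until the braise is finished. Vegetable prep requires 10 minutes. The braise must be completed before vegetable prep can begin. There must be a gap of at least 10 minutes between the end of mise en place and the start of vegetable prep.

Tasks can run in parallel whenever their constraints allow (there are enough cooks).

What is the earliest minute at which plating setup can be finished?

Mise en place waits on its own release at minute 15, so it starts at minute 15 and finishes at 15 + 60 = minute 75.
After mise en place (finishes minute 75), sauce base can start at minute 75 and finishes at minute 120.
The braise waits on sauce base (finishes minute 120, plus 15-minute gap → minute 135), so it starts at minute 135 and finishes at 135 + 20 = minute 155.
After the braise (finishes minute 155), plating setup can start at minute 155 and finishes at minute 225.

225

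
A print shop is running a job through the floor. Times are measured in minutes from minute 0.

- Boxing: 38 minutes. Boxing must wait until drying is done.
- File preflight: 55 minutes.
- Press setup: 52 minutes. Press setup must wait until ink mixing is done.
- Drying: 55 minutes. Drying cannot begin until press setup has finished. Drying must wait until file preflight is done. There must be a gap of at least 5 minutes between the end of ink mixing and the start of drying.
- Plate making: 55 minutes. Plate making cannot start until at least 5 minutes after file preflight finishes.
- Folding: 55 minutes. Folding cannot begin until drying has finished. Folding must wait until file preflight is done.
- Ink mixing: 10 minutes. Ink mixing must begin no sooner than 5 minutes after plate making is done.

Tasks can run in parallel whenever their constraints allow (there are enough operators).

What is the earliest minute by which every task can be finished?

File preflight can start immediately at minute 0; it finishes at minute 55.
After file preflight (finishes minute 55, plus 5-minute gap → minute 60), plate making can start at minute 60 and finishes at minute 115.
After plate making (finishes minute 115, plus 5-minute gap → minute 120), ink mixing can start at minute 120 and finishes at minute 130.
Press setup cannot begin until ink mixing (finishes minute 130). It runs from minute 130 to 130 + 52 = minute 182.
Drying needs all of press setup (finishes minute 182); file preflight (finishes minute 55); ink mixing (finishes minute 130, plus 5-minute gap → minute 135). That puts its earliest start at minute 182; it finishes at 182 + 55 = minute 237.
Boxing waits on drying (finishes minute 237), so it starts at minute 237 and finishes at 237 + 38 = minute 275.
For folding: drying (finishes minute 237); file preflight (finishes minute 55). Taking the maximum gives a start of minute 237, and it finishes at 237 + 55 = minute 292.
All tasks are finished once the last one completes. Finish times: File preflight at 55, Plate making at 115, Ink mixing at 130, Press setup at 182, Drying at 237, Folding at 292, Boxing at 275. The latest is minute 292.

292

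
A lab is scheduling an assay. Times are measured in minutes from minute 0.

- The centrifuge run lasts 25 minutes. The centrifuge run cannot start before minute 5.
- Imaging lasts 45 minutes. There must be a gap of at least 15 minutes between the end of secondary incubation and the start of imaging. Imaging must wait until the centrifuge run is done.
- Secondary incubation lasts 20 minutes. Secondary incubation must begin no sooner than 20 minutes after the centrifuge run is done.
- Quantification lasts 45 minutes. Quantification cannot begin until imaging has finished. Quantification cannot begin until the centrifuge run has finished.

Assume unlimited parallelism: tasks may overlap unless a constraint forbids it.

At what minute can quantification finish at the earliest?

The centrifuge run cannot begin until its own release at minute 5. It runs from minute 5 to 5 + 25 = minute 30.
Secondary incubation waits on the centrifuge run (finishes minute 30, plus 20-minute gap → minute 50), so it starts at minute 50 and finishes at 50 + 20 = minute 70.
For imaging: secondary incubation (finishes minute 70, plus 15-minute gap → minute 85); the centrifuge run (finishes minute 30). Taking the maximum gives a start of minute 85, and it finishes at 85 + 45 = minute 130.
Quantification cannot start until imaging (finishes minute 130); the centrifuge run (finishes minute 30). The controlling bound is minute 130, so quantification finishes at 130 + 45 = minute 175.

175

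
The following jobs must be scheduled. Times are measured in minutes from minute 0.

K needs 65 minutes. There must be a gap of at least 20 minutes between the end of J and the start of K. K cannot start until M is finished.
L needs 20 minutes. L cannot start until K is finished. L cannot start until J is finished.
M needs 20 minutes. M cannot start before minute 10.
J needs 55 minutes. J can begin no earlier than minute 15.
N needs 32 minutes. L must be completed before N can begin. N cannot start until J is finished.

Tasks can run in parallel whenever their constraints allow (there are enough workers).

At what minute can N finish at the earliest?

M cannot begin until its own release at minute 10. It runs from minute 10 to 10 + 20 = minute 30.
After its own release at minute 15, J can start at minute 15 and finishes at minute 70.
For K: J (finishes minute 70, plus 20-minute gap → minute 90); M (finishes minute 30). Taking the maximum gives a start of minute 90, and it finishes at 90 + 65 = minute 155.
L cannot start until K (finishes minute 155); J (finishes minute 70). The controlling bound is minute 155, so L finishes at 155 + 20 = minute 175.
N cannot start until L (finishes minute 175); J (finishes minute 70). The controlling bound is minute 175, so N finishes at 175 + 32 = minute 207.

207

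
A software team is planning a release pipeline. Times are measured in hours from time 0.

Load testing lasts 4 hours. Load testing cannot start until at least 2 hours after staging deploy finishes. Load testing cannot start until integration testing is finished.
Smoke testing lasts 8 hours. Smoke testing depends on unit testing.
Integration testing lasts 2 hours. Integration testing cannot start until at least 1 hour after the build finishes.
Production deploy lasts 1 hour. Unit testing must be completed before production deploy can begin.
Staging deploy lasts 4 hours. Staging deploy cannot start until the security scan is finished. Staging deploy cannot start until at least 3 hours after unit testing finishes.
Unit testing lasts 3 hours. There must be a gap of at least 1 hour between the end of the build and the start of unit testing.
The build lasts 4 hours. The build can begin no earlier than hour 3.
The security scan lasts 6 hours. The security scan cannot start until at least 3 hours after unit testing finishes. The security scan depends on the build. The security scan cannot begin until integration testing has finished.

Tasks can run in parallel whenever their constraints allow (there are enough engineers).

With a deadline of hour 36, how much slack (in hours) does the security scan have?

The build cannot begin until its own release at hour 3. It runs from hour 3 to 3 + 4 = hour 7.
Integration testing waits on the build (finishes hour 7, plus 1-hour gap → hour 8), so it starts at hour 8 and finishes at 8 + 2 = hour 10.
Unit testing cannot begin until the build (finishes hour 7, plus 1-hour gap → hour 8). It runs from hour 8 to 8 + 3 = hour 11.
For the security scan: unit testing (finishes hour 11, plus 3-hour gap → hour 14); the build (finishes hour 7); integration testing (finishes hour 10). Taking the maximum gives a start of hour 14, and it finishes at 14 + 6 = hour 20.

Working backward from the deadline:
Nothing follows load testing; the deadline of hour 36 is its only limit. It must start by 36 − 4 = hour 32.
Staging deploy has to be done before load testing (must start by hour 32, minus 2-hour gap → hour 30). That means finishing by hour 30, i.e. starting by 30 − 4 = hour 26.
The security scan must finish before staging deploy (must start by hour 26). With a 6-hour duration, the security scan must start by 26 − 6 = hour 20.
So the security scan can start as early as hour 14 and as late as hour 20, giving 20 − 14 = 6 hours of slack.

6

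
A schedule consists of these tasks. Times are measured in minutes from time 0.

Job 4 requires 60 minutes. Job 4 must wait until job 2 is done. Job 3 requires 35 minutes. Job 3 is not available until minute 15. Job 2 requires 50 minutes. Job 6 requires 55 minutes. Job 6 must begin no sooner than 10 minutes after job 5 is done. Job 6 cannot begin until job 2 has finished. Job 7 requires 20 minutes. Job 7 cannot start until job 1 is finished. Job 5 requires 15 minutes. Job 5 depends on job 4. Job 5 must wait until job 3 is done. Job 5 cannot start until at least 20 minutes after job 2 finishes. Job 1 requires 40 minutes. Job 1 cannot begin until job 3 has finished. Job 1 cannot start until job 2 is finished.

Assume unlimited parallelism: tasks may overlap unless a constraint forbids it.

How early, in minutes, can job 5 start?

Job 3 cannot begin until its own release at minute 15. It runs from minute 15 to 15 + 35 = minute 50.
Nothing blocks job 2, so it runs from minute 0 to minute 50.
After job 2 (finishes minute 50), job 4 can start at minute 50 and finishes at minute 110.
Job 5 waits on job 4 (finishes minute 110); job 3 (finishes minute 50); job 2 (finishes minute 50, plus 20-minute gap → minute 70). The latest of these is minute 110, which is the earliest job 5 can start.

110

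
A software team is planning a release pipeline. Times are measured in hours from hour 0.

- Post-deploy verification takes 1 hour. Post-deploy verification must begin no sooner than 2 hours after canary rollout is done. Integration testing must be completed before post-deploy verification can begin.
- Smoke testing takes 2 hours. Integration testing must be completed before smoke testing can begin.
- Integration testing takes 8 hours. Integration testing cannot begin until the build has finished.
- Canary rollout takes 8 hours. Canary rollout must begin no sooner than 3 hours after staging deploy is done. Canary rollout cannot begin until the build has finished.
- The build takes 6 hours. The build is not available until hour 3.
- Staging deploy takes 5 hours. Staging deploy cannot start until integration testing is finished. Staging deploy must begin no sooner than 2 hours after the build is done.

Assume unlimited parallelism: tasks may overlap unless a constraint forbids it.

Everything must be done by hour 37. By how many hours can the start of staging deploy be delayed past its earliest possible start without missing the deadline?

1

After its own release at hour 3, the build can start at hour 3 and finishes at hour 9.
Integration testing waits on the build (finishes hour 9), so it starts at hour 9 and finishes at 9 + 8 = hour 17.
Staging deploy has to wait for integration testing (finishes hour 17); the build (finishes hour 9, plus 2-hour gap → hour 11). The latest of these is hour 17, so staging deploy runs hour 17 to 17 + 5 = hour 22.

Working backward from the deadline:
Post-deploy verification has no dependents, so it just needs to finish by hour 37. Starting by 37 − 1 = hour 36 achieves that.
Canary rollout must finish before post-deploy verification (must start by hour 36, minus 2-hour gap → hour 34). With an 8-hour duration, canary rollout must start by 34 − 8 = hour 26.
Staging deploy has to be done before canary rollout (must start by hour 26, minus 3-hour gap → hour 23). That means finishing by hour 23, i.e. starting by 23 − 5 = hour 18.
So staging deploy can start as early as hour 17 and as late as hour 18, giving 18 − 17 = 1 hour of slack.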